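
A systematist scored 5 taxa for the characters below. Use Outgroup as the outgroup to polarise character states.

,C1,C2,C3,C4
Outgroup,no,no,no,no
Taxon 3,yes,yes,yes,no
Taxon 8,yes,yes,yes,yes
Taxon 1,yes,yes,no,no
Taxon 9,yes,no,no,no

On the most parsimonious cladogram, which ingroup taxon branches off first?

The outgroup has state 'no' for every character, so 'yes' is the derived state throughout.
C1 (derived state 'yes') is shared by all ingroup taxa — unites the whole ingroup.
C2 (derived state 'yes') is shared by Taxon 1, Taxon 3, and Taxon 8 — a synapomorphy uniting that clade.
Only Taxon 3 and Taxon 8 show the derived state 'yes' for C3, supporting them as a clade.
C4: derived state 'yes' in Taxon 8 only — an autapomorphy, so it tells us nothing about relationships among taxa.
Most parsimonious ingroup topology: (((Taxon 3,Taxon 8),Taxon 1),Taxon 9).
Taxon 9 is sister to the clade containing all other ingroup taxa, so it is the earliest-diverging (most basal) ingroup lineage.

Taxon 9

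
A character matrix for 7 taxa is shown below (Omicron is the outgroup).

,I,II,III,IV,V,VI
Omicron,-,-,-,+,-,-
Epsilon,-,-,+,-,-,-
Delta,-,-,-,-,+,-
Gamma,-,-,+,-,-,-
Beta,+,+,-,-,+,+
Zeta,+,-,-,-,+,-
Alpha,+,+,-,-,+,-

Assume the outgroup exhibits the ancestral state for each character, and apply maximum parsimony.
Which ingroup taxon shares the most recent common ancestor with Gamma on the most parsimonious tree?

Epsilon

Character polarity is set by the outgroup: the derived state is whichever differs from the outgroup's state, so for IV the derived state is '-', and for the remaining characters it is '+'.
I (derived state '+') is shared by Alpha, Beta, and Zeta — a synapomorphy uniting that clade.
Only Alpha and Beta show the derived state '+' for II, supporting them as a clade.
III (derived state '+') is shared by Epsilon and Gamma — a synapomorphy uniting that clade.
IV (derived state '-') is shared by all ingroup taxa — unites the whole ingroup.
Only Alpha, Beta, Delta, and Zeta show the derived state '+' for V, supporting them as a clade.
VI: derived state '+' in Beta only — an autapomorphy, so it tells us nothing about relationships among taxa.
Most parsimonious ingroup topology: ((Epsilon,Gamma),(Delta,((Beta,Alpha),Zeta))).
Gamma and Epsilon form a cherry on this tree, so they are sister taxa.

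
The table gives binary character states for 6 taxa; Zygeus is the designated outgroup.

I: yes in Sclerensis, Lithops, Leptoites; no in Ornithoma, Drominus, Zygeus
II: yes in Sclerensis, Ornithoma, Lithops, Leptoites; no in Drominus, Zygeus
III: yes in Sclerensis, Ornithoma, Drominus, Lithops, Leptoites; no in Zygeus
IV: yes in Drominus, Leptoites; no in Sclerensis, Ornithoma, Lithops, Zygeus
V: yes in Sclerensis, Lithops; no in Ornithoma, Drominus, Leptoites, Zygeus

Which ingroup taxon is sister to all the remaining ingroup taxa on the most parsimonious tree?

The outgroup has state 'no' for every character, so 'yes' is the derived state throughout.
I: derived state 'yes' in Leptoites, Lithops, and Sclerensis only — synapomorphy for {Leptoites, Lithops, Sclerensis}.
II (derived state 'yes') is shared by Leptoites, Lithops, Ornithoma, and Sclerensis — a synapomorphy uniting that clade.
All ingroup taxa share the derived state 'yes' for III; it defines the ingroup but does not resolve relationships within it.
IV groups Drominus and Leptoites, which is incompatible with the clades supported by the remaining characters; treating it as convergent (homoplasy) costs fewer steps than any alternative tree.
V (derived state 'yes') is shared by Lithops and Sclerensis — a synapomorphy uniting that clade.
Most parsimonious ingroup topology: (((Leptoites,(Sclerensis,Lithops)),Ornithoma),Drominus).
Drominus is sister to the clade containing all other ingroup taxa, so it is the earliest-diverging (most basal) ingroup lineage.

Drominus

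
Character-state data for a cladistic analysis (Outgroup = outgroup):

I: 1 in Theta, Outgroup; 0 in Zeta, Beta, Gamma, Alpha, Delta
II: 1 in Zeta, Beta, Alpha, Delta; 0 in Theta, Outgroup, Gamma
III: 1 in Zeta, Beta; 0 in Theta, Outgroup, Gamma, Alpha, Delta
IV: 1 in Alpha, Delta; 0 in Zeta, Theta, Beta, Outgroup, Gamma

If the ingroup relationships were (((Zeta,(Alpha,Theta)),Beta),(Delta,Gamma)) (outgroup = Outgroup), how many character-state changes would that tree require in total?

Map each character onto (((Zeta,(Alpha,Theta)),Beta),(Delta,Gamma)) (rooted by Outgroup) and count the minimum state changes it requires (Fitch parsimony):
I: 2; II: 3; III: 2; IV: 2.
Total tree length = 9.

9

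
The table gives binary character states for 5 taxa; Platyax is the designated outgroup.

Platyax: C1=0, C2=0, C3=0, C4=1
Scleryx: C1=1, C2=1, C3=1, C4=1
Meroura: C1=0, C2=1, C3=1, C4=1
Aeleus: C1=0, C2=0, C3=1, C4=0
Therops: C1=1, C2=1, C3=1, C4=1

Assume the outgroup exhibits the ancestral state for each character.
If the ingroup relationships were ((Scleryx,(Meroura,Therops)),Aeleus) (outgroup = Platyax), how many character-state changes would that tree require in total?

5

Map each character onto ((Scleryx,(Meroura,Therops)),Aeleus) (rooted by Platyax) and count the minimum state changes it requires (Fitch parsimony):
C1: 2; C2: 1; C3: 1; C4: 1.
Total tree length = 5.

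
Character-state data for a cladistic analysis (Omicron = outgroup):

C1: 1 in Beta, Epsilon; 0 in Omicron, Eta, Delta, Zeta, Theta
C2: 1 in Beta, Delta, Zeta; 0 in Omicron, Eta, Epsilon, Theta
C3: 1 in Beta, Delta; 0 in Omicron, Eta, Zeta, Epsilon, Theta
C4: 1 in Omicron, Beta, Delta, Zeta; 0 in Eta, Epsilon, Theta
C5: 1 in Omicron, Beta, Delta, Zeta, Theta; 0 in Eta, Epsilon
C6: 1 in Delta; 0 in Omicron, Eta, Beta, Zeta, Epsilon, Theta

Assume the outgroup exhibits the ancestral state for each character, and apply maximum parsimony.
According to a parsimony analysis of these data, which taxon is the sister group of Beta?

Delta

Character polarity is set by the outgroup: the derived state is whichever differs from the outgroup's state, so for C4, C5 the derived state is '0', and for the remaining characters it is '1'.
C1 (state '1') occurs in Beta and Epsilon but conflicts with the nesting implied by the other characters — most parsimoniously interpreted as homoplasy.
C2: derived state '1' in Beta, Delta, and Zeta only — synapomorphy for {Beta, Delta, Zeta}.
C3: derived state '1' in Beta and Delta only — synapomorphy for {Beta, Delta}.
C4: derived state '0' in Epsilon, Eta, and Theta only — synapomorphy for {Epsilon, Eta, Theta}.
C5: derived state '0' in Epsilon and Eta only — synapomorphy for {Epsilon, Eta}.
C6 (derived state '1') is unique to Delta (autapomorphy; uninformative for grouping).
Most parsimonious ingroup topology: (((Eta,Epsilon),Theta),((Beta,Delta),Zeta)).
Beta and Delta form a cherry on this tree, so they are sister taxa.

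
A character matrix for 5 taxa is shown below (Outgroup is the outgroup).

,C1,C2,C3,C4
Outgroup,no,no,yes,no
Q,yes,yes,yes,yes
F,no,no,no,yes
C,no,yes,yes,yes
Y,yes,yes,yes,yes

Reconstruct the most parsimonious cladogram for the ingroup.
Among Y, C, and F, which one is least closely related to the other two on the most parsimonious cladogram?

F

Character polarity is set by the outgroup: the derived state is whichever differs from the outgroup's state, so for C3 the derived state is 'no', and for the remaining characters it is 'yes'.
C1 (derived state 'yes') is shared by Q and Y — a synapomorphy uniting that clade.
C2 (derived state 'yes') is shared by C, Q, and Y — a synapomorphy uniting that clade.
C3 (derived state 'no') is unique to F (autapomorphy; uninformative for grouping).
All ingroup taxa share the derived state 'yes' for C4; it defines the ingroup but does not resolve relationships within it.
Most parsimonious ingroup topology: (((Q,Y),C),F).
C and Y share a more recent common ancestor with each other than either does with F, so F is the least closely related of the three.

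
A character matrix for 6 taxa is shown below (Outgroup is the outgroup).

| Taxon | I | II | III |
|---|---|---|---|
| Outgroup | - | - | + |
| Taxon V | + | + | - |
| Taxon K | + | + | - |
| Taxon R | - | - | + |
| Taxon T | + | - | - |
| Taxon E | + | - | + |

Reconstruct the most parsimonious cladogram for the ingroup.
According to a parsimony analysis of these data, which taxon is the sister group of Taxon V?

Taxon K

Character polarity is set by the outgroup: the derived state is whichever differs from the outgroup's state, so for III the derived state is '-', and for the remaining characters it is '+'.
I: derived state '+' in Taxon E, Taxon K, Taxon T, and Taxon V only — synapomorphy for {Taxon E, Taxon K, Taxon T, Taxon V}.
Only Taxon K and Taxon V show the derived state '+' for II, supporting them as a clade.
III: derived state '-' in Taxon K, Taxon T, and Taxon V only — synapomorphy for {Taxon K, Taxon T, Taxon V}.
Most parsimonious ingroup topology: ((((Taxon V,Taxon K),Taxon T),Taxon E),Taxon R).
Taxon V and Taxon K form a cherry on this tree, so they are sister taxa.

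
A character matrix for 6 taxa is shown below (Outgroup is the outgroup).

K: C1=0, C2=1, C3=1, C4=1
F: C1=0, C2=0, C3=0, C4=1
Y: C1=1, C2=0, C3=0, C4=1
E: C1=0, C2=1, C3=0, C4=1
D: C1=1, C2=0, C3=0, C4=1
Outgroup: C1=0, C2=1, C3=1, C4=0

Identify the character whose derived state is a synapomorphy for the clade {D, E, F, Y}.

Character polarity is set by the outgroup: the derived state is whichever differs from the outgroup's state, so for C2, C3 the derived state is '0', and for the remaining characters it is '1'.
C1: derived state '1' in D and Y only — synapomorphy for {D, Y}.
C2 (derived state '0') is shared by D, F, and Y — a synapomorphy uniting that clade.
C3: derived state '0' in D, E, F, and Y only — synapomorphy for {D, E, F, Y}.
All ingroup taxa share the derived state '1' for C4; it defines the ingroup but does not resolve relationships within it.
Most parsimonious ingroup topology: ((((D,Y),F),E),K).
The clade {D, E, F, Y} is supported by C3: its derived state '0' occurs in exactly those taxa and in no other taxon (including the outgroup).

C3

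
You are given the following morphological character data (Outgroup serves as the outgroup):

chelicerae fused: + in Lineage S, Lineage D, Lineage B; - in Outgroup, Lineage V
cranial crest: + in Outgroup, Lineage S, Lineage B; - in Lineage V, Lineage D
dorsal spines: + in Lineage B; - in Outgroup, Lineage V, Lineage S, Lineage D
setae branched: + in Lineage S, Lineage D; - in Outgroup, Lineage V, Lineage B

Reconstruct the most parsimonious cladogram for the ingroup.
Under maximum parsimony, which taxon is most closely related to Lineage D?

Lineage S

Character polarity is set by the outgroup: the derived state is whichever differs from the outgroup's state, so for cranial crest the derived state is '-', and for the remaining characters it is '+'.
chelicerae fused: derived state '+' in Lineage B, Lineage D, and Lineage S only — synapomorphy for {Lineage B, Lineage D, Lineage S}.
cranial crest (state '-') occurs in Lineage D and Lineage V but conflicts with the nesting implied by the other characters — most parsimoniously interpreted as homoplasy.
dorsal spines: derived state '+' in Lineage B only — an autapomorphy, so it tells us nothing about relationships among taxa.
setae branched: derived state '+' in Lineage D and Lineage S only — synapomorphy for {Lineage D, Lineage S}.
Most parsimonious ingroup topology: (Lineage V,((Lineage S,Lineage D),Lineage B)).
Lineage D and Lineage S form a cherry on this tree, so they are sister taxa.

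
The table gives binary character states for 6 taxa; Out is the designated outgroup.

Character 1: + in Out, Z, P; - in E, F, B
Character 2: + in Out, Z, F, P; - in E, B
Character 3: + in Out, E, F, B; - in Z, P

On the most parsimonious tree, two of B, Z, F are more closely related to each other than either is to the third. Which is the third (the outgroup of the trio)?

The outgroup has state '+' for every character, so '-' is the derived state throughout.
Only B, E, and F show the derived state '-' for Character 1, supporting them as a clade.
Character 2 (derived state '-') is shared by B and E — a synapomorphy uniting that clade.
Character 3 (derived state '-') is shared by P and Z — a synapomorphy uniting that clade.
Most parsimonious ingroup topology: ((Z,P),((E,B),F)).
B and F share a more recent common ancestor with each other than either does with Z, so Z is the least closely related of the three.

Z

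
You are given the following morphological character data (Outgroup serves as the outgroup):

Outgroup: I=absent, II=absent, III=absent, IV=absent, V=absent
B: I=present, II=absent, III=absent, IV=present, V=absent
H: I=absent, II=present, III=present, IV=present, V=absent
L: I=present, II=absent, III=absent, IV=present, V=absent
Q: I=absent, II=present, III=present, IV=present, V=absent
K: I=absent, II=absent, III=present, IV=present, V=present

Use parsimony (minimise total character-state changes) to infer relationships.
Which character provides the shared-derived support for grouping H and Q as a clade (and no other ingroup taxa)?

II

The outgroup has state 'absent' for every character, so 'present' is the derived state throughout.
I (derived state 'present') is shared by B and L — a synapomorphy uniting that clade.
II (derived state 'present') is shared by H and Q — a synapomorphy uniting that clade.
III: derived state 'present' in H, K, and Q only — synapomorphy for {H, K, Q}.
IV (derived state 'present') is shared by all ingroup taxa — unites the whole ingroup.
V: derived state 'present' in K only — an autapomorphy, so it tells us nothing about relationships among taxa.
Most parsimonious ingroup topology: ((B,L),((H,Q),K)).
The clade {H, Q} is supported by II: its derived state 'present' occurs in exactly those taxa and in no other taxon (including the outgroup).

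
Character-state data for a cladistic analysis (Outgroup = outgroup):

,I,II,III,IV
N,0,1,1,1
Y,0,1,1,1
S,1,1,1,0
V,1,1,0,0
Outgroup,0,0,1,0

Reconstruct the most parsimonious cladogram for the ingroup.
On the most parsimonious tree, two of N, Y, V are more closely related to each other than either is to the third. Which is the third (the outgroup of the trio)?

V

Character polarity is set by the outgroup: the derived state is whichever differs from the outgroup's state, so for III the derived state is '0', and for the remaining characters it is '1'.
I: derived state '1' in S and V only — synapomorphy for {S, V}.
All ingroup taxa share the derived state '1' for II; it defines the ingroup but does not resolve relationships within it.
III (derived state '0') is unique to V (autapomorphy; uninformative for grouping).
IV: derived state '1' in N and Y only — synapomorphy for {N, Y}.
Most parsimonious ingroup topology: ((Y,N),(V,S)).
N and Y share a more recent common ancestor with each other than either does with V, so V is the least closely related of the three.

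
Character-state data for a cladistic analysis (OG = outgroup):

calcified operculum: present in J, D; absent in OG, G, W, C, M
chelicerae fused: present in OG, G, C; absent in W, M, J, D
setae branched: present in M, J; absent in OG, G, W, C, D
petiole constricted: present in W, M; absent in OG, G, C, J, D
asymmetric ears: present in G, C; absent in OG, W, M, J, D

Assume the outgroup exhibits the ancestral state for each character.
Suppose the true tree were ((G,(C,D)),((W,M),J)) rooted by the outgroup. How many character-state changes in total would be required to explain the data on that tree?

Map each character onto ((G,(C,D)),((W,M),J)) (rooted by OG) and count the minimum state changes it requires (Fitch parsimony):
calcified operculum: 2; chelicerae fused: 2; setae branched: 2; petiole constricted: 1; asymmetric ears: 2.
Total tree length = 9.

9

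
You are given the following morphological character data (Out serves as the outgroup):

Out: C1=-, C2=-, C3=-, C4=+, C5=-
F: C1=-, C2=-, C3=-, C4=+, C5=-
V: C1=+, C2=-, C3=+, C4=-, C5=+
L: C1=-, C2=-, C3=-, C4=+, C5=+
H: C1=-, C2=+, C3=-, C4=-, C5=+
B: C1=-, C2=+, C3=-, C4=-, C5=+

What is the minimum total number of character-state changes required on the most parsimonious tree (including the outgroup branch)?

Character polarity is set by the outgroup: the derived state is whichever differs from the outgroup's state, so for C4 the derived state is '-', and for the remaining characters it is '+'.
C1 (derived state '+') is unique to V (autapomorphy; uninformative for grouping).
C2 (derived state '+') is shared by B and H — a synapomorphy uniting that clade.
C3: derived state '+' in V only — an autapomorphy, so it tells us nothing about relationships among taxa.
C4: derived state '-' in B, H, and V only — synapomorphy for {B, H, V}.
C5: derived state '+' in B, H, L, and V only — synapomorphy for {B, H, L, V}.
Most parsimonious ingroup topology: (F,((V,(H,B)),L)).
Changes per character on this tree: C1: 1; C2: 1; C3: 1; C4: 1; C5: 1.
Total = 5.

5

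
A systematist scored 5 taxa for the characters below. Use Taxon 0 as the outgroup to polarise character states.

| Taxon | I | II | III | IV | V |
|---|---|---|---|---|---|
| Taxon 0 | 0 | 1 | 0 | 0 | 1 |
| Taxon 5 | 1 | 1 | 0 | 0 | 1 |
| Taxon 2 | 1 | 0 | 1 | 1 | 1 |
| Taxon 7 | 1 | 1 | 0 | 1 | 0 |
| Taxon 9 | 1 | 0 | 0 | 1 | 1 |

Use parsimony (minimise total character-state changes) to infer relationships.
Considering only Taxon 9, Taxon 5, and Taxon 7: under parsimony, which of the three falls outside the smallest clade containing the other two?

Taxon 5

Character polarity is set by the outgroup: the derived state is whichever differs from the outgroup's state, so for II, V the derived state is '0', and for the remaining characters it is '1'.
I (derived state '1') is shared by all ingroup taxa — unites the whole ingroup.
Only Taxon 2 and Taxon 9 show the derived state '0' for II, supporting them as a clade.
III: derived state '1' in Taxon 2 only — an autapomorphy, so it tells us nothing about relationships among taxa.
IV (derived state '1') is shared by Taxon 2, Taxon 7, and Taxon 9 — a synapomorphy uniting that clade.
V: derived state '0' in Taxon 7 only — an autapomorphy, so it tells us nothing about relationships among taxa.
Most parsimonious ingroup topology: (Taxon 5,((Taxon 2,Taxon 9),Taxon 7)).
Taxon 9 and Taxon 7 share a more recent common ancestor with each other than either does with Taxon 5, so Taxon 5 is the least closely related of the three.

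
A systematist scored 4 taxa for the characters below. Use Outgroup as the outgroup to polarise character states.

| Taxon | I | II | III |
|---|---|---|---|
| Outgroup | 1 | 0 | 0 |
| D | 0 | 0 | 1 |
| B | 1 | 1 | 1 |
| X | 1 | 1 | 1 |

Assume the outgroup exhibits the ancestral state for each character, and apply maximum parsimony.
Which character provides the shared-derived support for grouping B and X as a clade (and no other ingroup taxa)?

Character polarity is set by the outgroup: the derived state is whichever differs from the outgroup's state, so for I the derived state is '0', and for the remaining characters it is '1'.
I (derived state '0') is unique to D (autapomorphy; uninformative for grouping).
II (derived state '1') is shared by B and X — a synapomorphy uniting that clade.
III (derived state '1') is shared by all ingroup taxa — unites the whole ingroup.
Most parsimonious ingroup topology: (D,(B,X)).
The clade {B, X} is supported by II: its derived state '1' occurs in exactly those taxa and in no other taxon (including the outgroup).

II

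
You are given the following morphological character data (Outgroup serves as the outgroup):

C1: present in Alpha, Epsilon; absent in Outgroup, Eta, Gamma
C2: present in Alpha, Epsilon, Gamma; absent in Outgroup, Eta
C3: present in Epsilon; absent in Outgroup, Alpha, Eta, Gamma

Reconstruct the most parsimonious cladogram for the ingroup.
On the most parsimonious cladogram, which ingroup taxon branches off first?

Eta

The outgroup has state 'absent' for every character, so 'present' is the derived state throughout.
C1 (derived state 'present') is shared by Alpha and Epsilon — a synapomorphy uniting that clade.
Only Alpha, Epsilon, and Gamma show the derived state 'present' for C2, supporting them as a clade.
C3 (derived state 'present') is unique to Epsilon (autapomorphy; uninformative for grouping).
Most parsimonious ingroup topology: ((Gamma,(Alpha,Epsilon)),Eta).
Eta is sister to the clade containing all other ingroup taxa, so it is the earliest-diverging (most basal) ingroup lineage.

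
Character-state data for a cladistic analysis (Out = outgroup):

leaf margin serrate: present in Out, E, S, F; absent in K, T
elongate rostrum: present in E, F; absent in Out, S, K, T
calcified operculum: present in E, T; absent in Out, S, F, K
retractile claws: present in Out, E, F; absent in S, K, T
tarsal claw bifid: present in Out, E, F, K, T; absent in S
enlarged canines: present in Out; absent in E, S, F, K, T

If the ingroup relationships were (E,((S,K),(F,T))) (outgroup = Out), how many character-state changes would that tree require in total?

10

Map each character onto (E,((S,K),(F,T))) (rooted by Out) and count the minimum state changes it requires (Fitch parsimony):
leaf margin serrate: 2; elongate rostrum: 2; calcified operculum: 2; retractile claws: 2; tarsal claw bifid: 1; enlarged canines: 1.
Total tree length = 10.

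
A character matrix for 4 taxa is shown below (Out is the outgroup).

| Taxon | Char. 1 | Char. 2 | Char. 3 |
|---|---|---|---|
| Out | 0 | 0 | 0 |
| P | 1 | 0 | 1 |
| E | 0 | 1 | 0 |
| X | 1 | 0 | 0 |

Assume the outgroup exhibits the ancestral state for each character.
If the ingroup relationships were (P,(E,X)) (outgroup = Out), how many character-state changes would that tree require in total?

4

Map each character onto (P,(E,X)) (rooted by Out) and count the minimum state changes it requires (Fitch parsimony):
Char. 1: 2; Char. 2: 1; Char. 3: 1.
Total tree length = 4.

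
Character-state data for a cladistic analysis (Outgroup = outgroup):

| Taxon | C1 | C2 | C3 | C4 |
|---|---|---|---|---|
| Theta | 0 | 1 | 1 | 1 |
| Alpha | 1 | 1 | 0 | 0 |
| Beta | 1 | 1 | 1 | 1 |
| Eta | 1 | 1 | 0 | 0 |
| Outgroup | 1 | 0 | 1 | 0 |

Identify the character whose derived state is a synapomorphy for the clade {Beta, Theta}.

C4

Character polarity is set by the outgroup: the derived state is whichever differs from the outgroup's state, so for C1, C3 the derived state is '0', and for the remaining characters it is '1'.
C1 (derived state '0') is unique to Theta (autapomorphy; uninformative for grouping).
C2 (derived state '1') is shared by all ingroup taxa — unites the whole ingroup.
Only Alpha and Eta show the derived state '0' for C3, supporting them as a clade.
C4: derived state '1' in Beta and Theta only — synapomorphy for {Beta, Theta}.
Most parsimonious ingroup topology: ((Alpha,Eta),(Theta,Beta)).
The clade {Beta, Theta} is supported by C4: its derived state '1' occurs in exactly those taxa and in no other taxon (including the outgroup).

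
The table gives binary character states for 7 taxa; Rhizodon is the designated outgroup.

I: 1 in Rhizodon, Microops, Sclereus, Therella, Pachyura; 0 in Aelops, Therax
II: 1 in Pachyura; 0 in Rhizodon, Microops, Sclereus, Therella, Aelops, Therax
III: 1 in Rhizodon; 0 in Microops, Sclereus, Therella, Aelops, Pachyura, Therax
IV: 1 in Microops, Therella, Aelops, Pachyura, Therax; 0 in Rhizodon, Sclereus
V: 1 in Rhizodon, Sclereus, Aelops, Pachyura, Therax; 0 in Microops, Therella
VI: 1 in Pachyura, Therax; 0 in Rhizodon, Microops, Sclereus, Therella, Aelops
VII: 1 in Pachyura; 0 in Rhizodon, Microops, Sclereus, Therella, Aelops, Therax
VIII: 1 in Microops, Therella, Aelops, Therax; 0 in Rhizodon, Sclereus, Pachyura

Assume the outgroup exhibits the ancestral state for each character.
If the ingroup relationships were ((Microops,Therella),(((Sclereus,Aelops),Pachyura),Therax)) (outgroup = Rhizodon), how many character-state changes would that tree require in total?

13

Map each character onto ((Microops,Therella),(((Sclereus,Aelops),Pachyura),Therax)) (rooted by Rhizodon) and count the minimum state changes it requires (Fitch parsimony):
I: 2; II: 1; III: 1; IV: 2; V: 1; VI: 2; VII: 1; VIII: 3.
Total tree length = 13.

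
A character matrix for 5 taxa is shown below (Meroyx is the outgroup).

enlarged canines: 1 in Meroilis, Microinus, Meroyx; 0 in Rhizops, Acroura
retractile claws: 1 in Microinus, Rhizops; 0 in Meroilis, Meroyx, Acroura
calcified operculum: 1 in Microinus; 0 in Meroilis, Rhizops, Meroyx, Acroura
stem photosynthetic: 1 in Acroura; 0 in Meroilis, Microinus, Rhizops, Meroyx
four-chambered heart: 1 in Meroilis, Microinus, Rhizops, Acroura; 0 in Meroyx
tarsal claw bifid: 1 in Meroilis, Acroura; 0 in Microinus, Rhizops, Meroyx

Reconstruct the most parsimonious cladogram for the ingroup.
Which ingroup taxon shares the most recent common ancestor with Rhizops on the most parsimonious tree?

Microinus

Character polarity is set by the outgroup: the derived state is whichever differs from the outgroup's state, so for enlarged canines the derived state is '0', and for the remaining characters it is '1'.
enlarged canines (state '0') occurs in Acroura and Rhizops but conflicts with the nesting implied by the other characters — most parsimoniously interpreted as homoplasy.
retractile claws: derived state '1' in Microinus and Rhizops only — synapomorphy for {Microinus, Rhizops}.
calcified operculum: derived state '1' in Microinus only — an autapomorphy, so it tells us nothing about relationships among taxa.
stem photosynthetic: derived state '1' in Acroura only — an autapomorphy, so it tells us nothing about relationships among taxa.
All ingroup taxa share the derived state '1' for four-chambered heart; it defines the ingroup but does not resolve relationships within it.
tarsal claw bifid: derived state '1' in Acroura and Meroilis only — synapomorphy for {Acroura, Meroilis}.
Most parsimonious ingroup topology: ((Rhizops,Microinus),(Acroura,Meroilis)).
Rhizops and Microinus form a cherry on this tree, so they are sister taxa.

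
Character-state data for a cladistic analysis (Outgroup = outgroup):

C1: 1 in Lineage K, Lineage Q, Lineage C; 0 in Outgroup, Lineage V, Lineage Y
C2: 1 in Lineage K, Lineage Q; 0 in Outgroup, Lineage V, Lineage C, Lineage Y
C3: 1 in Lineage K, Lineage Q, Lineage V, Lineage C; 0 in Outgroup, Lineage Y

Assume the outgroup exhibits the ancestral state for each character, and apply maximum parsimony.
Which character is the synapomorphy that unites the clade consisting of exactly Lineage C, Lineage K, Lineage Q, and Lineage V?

C3

The outgroup has state '0' for every character, so '1' is the derived state throughout.
Only Lineage C, Lineage K, and Lineage Q show the derived state '1' for C1, supporting them as a clade.
Only Lineage K and Lineage Q show the derived state '1' for C2, supporting them as a clade.
Only Lineage C, Lineage K, Lineage Q, and Lineage V show the derived state '1' for C3, supporting them as a clade.
Most parsimonious ingroup topology: ((((Lineage K,Lineage Q),Lineage C),Lineage V),Lineage Y).
The clade {Lineage C, Lineage K, Lineage Q, Lineage V} is supported by C3: its derived state '1' occurs in exactly those taxa and in no other taxon (including the outgroup).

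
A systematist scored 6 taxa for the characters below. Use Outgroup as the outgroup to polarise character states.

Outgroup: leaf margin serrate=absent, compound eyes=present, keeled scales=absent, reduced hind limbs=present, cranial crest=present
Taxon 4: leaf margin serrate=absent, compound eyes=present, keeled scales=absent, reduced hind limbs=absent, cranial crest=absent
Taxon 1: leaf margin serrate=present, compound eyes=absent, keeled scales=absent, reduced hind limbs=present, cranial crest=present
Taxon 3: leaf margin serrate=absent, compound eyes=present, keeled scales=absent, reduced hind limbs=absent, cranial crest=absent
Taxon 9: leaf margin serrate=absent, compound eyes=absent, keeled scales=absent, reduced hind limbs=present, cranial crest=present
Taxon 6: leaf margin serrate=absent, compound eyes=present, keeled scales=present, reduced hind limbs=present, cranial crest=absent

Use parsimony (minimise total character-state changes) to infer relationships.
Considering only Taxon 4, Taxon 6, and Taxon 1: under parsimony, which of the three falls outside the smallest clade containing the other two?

Character polarity is set by the outgroup: the derived state is whichever differs from the outgroup's state, so for compound eyes, reduced hind limbs, cranial crest the derived state is 'absent', and for the remaining characters it is 'present'.
leaf margin serrate: derived state 'present' in Taxon 1 only — an autapomorphy, so it tells us nothing about relationships among taxa.
Only Taxon 1 and Taxon 9 show the derived state 'absent' for compound eyes, supporting them as a clade.
keeled scales (derived state 'present') is unique to Taxon 6 (autapomorphy; uninformative for grouping).
Only Taxon 3 and Taxon 4 show the derived state 'absent' for reduced hind limbs, supporting them as a clade.
cranial crest (derived state 'absent') is shared by Taxon 3, Taxon 4, and Taxon 6 — a synapomorphy uniting that clade.
Most parsimonious ingroup topology: (((Taxon 4,Taxon 3),Taxon 6),(Taxon 1,Taxon 9)).
Taxon 6 and Taxon 4 share a more recent common ancestor with each other than either does with Taxon 1, so Taxon 1 is the least closely related of the three.

Taxon 1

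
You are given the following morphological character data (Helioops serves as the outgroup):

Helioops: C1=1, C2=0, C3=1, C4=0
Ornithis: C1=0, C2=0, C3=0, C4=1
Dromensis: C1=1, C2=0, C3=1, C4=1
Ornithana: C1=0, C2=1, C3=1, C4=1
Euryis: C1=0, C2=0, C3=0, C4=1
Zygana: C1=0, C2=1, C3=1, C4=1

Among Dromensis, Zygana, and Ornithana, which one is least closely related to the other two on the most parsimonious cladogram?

Character polarity is set by the outgroup: the derived state is whichever differs from the outgroup's state, so for C1, C3 the derived state is '0', and for the remaining characters it is '1'.
C1: derived state '0' in Euryis, Ornithana, Ornithis, and Zygana only — synapomorphy for {Euryis, Ornithana, Ornithis, Zygana}.
C2 (derived state '1') is shared by Ornithana and Zygana — a synapomorphy uniting that clade.
C3 (derived state '0') is shared by Euryis and Ornithis — a synapomorphy uniting that clade.
C4 (derived state '1') is shared by all ingroup taxa — unites the whole ingroup.
Most parsimonious ingroup topology: (((Ornithis,Euryis),(Ornithana,Zygana)),Dromensis).
Zygana and Ornithana share a more recent common ancestor with each other than either does with Dromensis, so Dromensis is the least closely related of the three.

Dromensis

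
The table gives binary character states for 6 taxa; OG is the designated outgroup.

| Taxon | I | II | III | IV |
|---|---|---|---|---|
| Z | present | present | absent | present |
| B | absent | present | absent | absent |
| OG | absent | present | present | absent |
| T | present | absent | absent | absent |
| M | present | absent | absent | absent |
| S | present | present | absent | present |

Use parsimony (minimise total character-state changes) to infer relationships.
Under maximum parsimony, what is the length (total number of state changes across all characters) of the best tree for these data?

4

Character polarity is set by the outgroup: the derived state is whichever differs from the outgroup's state, so for II, III the derived state is 'absent', and for the remaining characters it is 'present'.
Only M, S, T, and Z show the derived state 'present' for I, supporting them as a clade.
Only M and T show the derived state 'absent' for II, supporting them as a clade.
III (derived state 'absent') is shared by all ingroup taxa — unites the whole ingroup.
Only S and Z show the derived state 'present' for IV, supporting them as a clade.
Most parsimonious ingroup topology: (((T,M),(S,Z)),B).
Changes per character on this tree: I: 1; II: 1; III: 1; IV: 1.
Total = 4.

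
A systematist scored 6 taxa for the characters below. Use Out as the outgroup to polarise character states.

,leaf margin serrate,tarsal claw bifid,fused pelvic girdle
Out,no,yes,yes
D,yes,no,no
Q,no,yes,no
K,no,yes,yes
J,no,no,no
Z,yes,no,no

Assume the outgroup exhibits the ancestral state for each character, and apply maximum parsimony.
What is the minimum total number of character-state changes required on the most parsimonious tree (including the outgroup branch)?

3

Character polarity is set by the outgroup: the derived state is whichever differs from the outgroup's state, so for tarsal claw bifid, fused pelvic girdle the derived state is 'no', and for the remaining characters it is 'yes'.
leaf margin serrate: derived state 'yes' in D and Z only — synapomorphy for {D, Z}.
tarsal claw bifid: derived state 'no' in D, J, and Z only — synapomorphy for {D, J, Z}.
Only D, J, Q, and Z show the derived state 'no' for fused pelvic girdle, supporting them as a clade.
Most parsimonious ingroup topology: ((((D,Z),J),Q),K).
Changes per character on this tree: leaf margin serrate: 1; tarsal claw bifid: 1; fused pelvic girdle: 1.
Total = 3.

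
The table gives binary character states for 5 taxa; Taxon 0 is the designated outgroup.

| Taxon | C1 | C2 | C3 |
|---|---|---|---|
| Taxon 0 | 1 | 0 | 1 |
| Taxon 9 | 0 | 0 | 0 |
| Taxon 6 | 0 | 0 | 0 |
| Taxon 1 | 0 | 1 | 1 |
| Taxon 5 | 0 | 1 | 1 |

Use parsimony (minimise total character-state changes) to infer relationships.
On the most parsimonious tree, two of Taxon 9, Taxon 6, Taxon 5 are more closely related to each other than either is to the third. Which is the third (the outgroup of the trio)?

Taxon 5

Character polarity is set by the outgroup: the derived state is whichever differs from the outgroup's state, so for C1, C3 the derived state is '0', and for the remaining characters it is '1'.
C1 (derived state '0') is shared by all ingroup taxa — unites the whole ingroup.
C2: derived state '1' in Taxon 1 and Taxon 5 only — synapomorphy for {Taxon 1, Taxon 5}.
C3: derived state '0' in Taxon 6 and Taxon 9 only — synapomorphy for {Taxon 6, Taxon 9}.
Most parsimonious ingroup topology: ((Taxon 9,Taxon 6),(Taxon 1,Taxon 5)).
Taxon 6 and Taxon 9 share a more recent common ancestor with each other than either does with Taxon 5, so Taxon 5 is the least closely related of the three.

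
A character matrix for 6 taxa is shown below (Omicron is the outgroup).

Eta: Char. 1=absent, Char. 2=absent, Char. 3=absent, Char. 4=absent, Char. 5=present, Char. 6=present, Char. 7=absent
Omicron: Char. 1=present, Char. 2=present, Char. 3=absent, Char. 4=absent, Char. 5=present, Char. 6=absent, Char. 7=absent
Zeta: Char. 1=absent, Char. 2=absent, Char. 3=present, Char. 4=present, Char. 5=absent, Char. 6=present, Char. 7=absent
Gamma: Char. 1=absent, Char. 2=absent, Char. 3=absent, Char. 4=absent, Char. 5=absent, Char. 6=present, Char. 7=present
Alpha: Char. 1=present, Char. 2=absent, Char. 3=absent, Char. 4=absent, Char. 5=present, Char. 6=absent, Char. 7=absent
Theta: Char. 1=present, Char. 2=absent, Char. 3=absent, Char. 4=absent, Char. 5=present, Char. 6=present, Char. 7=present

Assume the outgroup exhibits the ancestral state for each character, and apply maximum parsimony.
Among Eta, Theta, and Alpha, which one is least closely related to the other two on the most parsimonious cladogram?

Alpha

Character polarity is set by the outgroup: the derived state is whichever differs from the outgroup's state, so for Char. 1, Char. 2, Char. 5 the derived state is 'absent', and for the remaining characters it is 'present'.
Only Eta, Gamma, and Zeta show the derived state 'absent' for Char. 1, supporting them as a clade.
All ingroup taxa share the derived state 'absent' for Char. 2; it defines the ingroup but does not resolve relationships within it.
Char. 3 (derived state 'present') is unique to Zeta (autapomorphy; uninformative for grouping).
Char. 4: derived state 'present' in Zeta only — an autapomorphy, so it tells us nothing about relationships among taxa.
Char. 5 (derived state 'absent') is shared by Gamma and Zeta — a synapomorphy uniting that clade.
Char. 6: derived state 'present' in Eta, Gamma, Theta, and Zeta only — synapomorphy for {Eta, Gamma, Theta, Zeta}.
Char. 7 (state 'present') occurs in Gamma and Theta but conflicts with the nesting implied by the other characters — most parsimoniously interpreted as homoplasy.
Most parsimonious ingroup topology: ((((Zeta,Gamma),Eta),Theta),Alpha).
Theta and Eta share a more recent common ancestor with each other than either does with Alpha, so Alpha is the least closely related of the three.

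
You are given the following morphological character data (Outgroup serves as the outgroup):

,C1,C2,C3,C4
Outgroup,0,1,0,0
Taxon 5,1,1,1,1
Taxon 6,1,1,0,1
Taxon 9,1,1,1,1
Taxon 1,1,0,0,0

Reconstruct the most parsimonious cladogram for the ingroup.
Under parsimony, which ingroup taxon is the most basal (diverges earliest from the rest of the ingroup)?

Character polarity is set by the outgroup: the derived state is whichever differs from the outgroup's state, so for C2 the derived state is '0', and for the remaining characters it is '1'.
C1 (derived state '1') is shared by all ingroup taxa — unites the whole ingroup.
C2 (derived state '0') is unique to Taxon 1 (autapomorphy; uninformative for grouping).
Only Taxon 5 and Taxon 9 show the derived state '1' for C3, supporting them as a clade.
C4 (derived state '1') is shared by Taxon 5, Taxon 6, and Taxon 9 — a synapomorphy uniting that clade.
Most parsimonious ingroup topology: (((Taxon 5,Taxon 9),Taxon 6),Taxon 1).
Taxon 1 is sister to the clade containing all other ingroup taxa, so it is the earliest-diverging (most basal) ingroup lineage.

Taxon 1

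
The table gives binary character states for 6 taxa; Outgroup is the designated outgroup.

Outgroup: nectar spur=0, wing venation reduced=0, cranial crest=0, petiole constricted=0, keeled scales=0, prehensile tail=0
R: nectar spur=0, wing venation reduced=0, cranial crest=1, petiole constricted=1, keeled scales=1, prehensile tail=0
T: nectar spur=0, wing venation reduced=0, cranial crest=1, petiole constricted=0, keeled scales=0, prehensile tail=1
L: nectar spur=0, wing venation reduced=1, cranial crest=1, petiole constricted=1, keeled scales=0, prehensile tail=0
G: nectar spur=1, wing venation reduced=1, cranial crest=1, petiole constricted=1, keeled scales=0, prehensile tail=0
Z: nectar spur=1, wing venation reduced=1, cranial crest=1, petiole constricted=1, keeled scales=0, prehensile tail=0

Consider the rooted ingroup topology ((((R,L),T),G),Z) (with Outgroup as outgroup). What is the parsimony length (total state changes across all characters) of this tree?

Map each character onto ((((R,L),T),G),Z) (rooted by Outgroup) and count the minimum state changes it requires (Fitch parsimony):
nectar spur: 2; wing venation reduced: 3; cranial crest: 1; petiole constricted: 2; keeled scales: 1; prehensile tail: 1.
Total tree length = 10.

10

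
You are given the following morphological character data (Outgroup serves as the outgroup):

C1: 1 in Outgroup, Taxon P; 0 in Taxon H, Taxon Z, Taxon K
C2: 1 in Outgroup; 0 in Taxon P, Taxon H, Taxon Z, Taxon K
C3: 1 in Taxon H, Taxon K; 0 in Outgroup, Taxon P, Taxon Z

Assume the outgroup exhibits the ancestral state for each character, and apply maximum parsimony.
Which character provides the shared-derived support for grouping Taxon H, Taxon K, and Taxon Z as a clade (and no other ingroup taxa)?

C1

Character polarity is set by the outgroup: the derived state is whichever differs from the outgroup's state, so for C1, C2 the derived state is '0', and for the remaining characters it is '1'.
C1 (derived state '0') is shared by Taxon H, Taxon K, and Taxon Z — a synapomorphy uniting that clade.
C2 (derived state '0') is shared by all ingroup taxa — unites the whole ingroup.
Only Taxon H and Taxon K show the derived state '1' for C3, supporting them as a clade.
Most parsimonious ingroup topology: (Taxon P,((Taxon H,Taxon K),Taxon Z)).
The clade {Taxon H, Taxon K, Taxon Z} is supported by C1: its derived state '0' occurs in exactly those taxa and in no other taxon (including the outgroup).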